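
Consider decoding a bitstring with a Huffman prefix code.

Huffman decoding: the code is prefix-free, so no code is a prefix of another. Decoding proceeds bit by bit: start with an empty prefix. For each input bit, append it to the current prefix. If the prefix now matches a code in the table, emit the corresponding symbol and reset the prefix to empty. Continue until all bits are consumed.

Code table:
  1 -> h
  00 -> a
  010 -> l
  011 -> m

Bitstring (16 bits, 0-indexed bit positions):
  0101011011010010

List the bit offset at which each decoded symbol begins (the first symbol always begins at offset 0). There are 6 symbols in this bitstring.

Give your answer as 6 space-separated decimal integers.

Bit 0: prefix='0' (no match yet)
Bit 1: prefix='01' (no match yet)
Bit 2: prefix='010' -> emit 'l', reset
Bit 3: prefix='1' -> emit 'h', reset
Bit 4: prefix='0' (no match yet)
Bit 5: prefix='01' (no match yet)
Bit 6: prefix='011' -> emit 'm', reset
Bit 7: prefix='0' (no match yet)
Bit 8: prefix='01' (no match yet)
Bit 9: prefix='011' -> emit 'm', reset
Bit 10: prefix='0' (no match yet)
Bit 11: prefix='01' (no match yet)
Bit 12: prefix='010' -> emit 'l', reset
Bit 13: prefix='0' (no match yet)
Bit 14: prefix='01' (no match yet)
Bit 15: prefix='010' -> emit 'l', reset

Answer: 0 3 4 7 10 13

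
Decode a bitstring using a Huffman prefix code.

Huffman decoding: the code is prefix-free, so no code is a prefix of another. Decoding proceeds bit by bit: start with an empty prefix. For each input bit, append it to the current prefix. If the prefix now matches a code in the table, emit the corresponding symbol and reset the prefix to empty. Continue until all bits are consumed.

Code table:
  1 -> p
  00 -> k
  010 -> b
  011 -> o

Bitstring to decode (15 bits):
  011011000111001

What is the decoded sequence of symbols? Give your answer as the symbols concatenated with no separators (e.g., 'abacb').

Answer: ookopkp

Derivation:
Bit 0: prefix='0' (no match yet)
Bit 1: prefix='01' (no match yet)
Bit 2: prefix='011' -> emit 'o', reset
Bit 3: prefix='0' (no match yet)
Bit 4: prefix='01' (no match yet)
Bit 5: prefix='011' -> emit 'o', reset
Bit 6: prefix='0' (no match yet)
Bit 7: prefix='00' -> emit 'k', reset
Bit 8: prefix='0' (no match yet)
Bit 9: prefix='01' (no match yet)
Bit 10: prefix='011' -> emit 'o', reset
Bit 11: prefix='1' -> emit 'p', reset
Bit 12: prefix='0' (no match yet)
Bit 13: prefix='00' -> emit 'k', reset
Bit 14: prefix='1' -> emit 'p', reset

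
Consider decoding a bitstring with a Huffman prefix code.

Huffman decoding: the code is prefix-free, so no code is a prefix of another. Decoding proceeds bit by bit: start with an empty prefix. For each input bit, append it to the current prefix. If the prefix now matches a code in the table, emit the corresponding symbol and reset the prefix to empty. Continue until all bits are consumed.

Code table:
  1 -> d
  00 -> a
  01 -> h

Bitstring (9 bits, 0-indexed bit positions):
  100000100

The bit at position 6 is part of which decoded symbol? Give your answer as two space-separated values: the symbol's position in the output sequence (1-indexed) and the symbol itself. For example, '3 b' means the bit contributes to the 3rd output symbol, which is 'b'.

Bit 0: prefix='1' -> emit 'd', reset
Bit 1: prefix='0' (no match yet)
Bit 2: prefix='00' -> emit 'a', reset
Bit 3: prefix='0' (no match yet)
Bit 4: prefix='00' -> emit 'a', reset
Bit 5: prefix='0' (no match yet)
Bit 6: prefix='01' -> emit 'h', reset
Bit 7: prefix='0' (no match yet)
Bit 8: prefix='00' -> emit 'a', reset

Answer: 4 h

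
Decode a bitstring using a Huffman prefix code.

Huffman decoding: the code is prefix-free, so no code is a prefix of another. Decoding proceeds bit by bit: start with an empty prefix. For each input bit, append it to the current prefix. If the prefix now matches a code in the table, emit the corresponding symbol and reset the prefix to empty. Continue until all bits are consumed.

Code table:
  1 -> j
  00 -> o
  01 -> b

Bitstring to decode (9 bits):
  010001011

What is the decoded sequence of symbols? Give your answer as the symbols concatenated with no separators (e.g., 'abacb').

Bit 0: prefix='0' (no match yet)
Bit 1: prefix='01' -> emit 'b', reset
Bit 2: prefix='0' (no match yet)
Bit 3: prefix='00' -> emit 'o', reset
Bit 4: prefix='0' (no match yet)
Bit 5: prefix='01' -> emit 'b', reset
Bit 6: prefix='0' (no match yet)
Bit 7: prefix='01' -> emit 'b', reset
Bit 8: prefix='1' -> emit 'j', reset

Answer: bobbj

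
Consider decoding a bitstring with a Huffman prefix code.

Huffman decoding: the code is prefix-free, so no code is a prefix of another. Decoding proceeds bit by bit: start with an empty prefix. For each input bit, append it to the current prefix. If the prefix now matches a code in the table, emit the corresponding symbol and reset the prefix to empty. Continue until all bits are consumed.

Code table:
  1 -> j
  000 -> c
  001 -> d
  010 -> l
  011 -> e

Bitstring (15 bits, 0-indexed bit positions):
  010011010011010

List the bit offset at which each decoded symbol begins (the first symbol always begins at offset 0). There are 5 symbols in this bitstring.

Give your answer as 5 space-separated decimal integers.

Answer: 0 3 6 9 12

Derivation:
Bit 0: prefix='0' (no match yet)
Bit 1: prefix='01' (no match yet)
Bit 2: prefix='010' -> emit 'l', reset
Bit 3: prefix='0' (no match yet)
Bit 4: prefix='01' (no match yet)
Bit 5: prefix='011' -> emit 'e', reset
Bit 6: prefix='0' (no match yet)
Bit 7: prefix='01' (no match yet)
Bit 8: prefix='010' -> emit 'l', reset
Bit 9: prefix='0' (no match yet)
Bit 10: prefix='01' (no match yet)
Bit 11: prefix='011' -> emit 'e', reset
Bit 12: prefix='0' (no match yet)
Bit 13: prefix='01' (no match yet)
Bit 14: prefix='010' -> emit 'l', reset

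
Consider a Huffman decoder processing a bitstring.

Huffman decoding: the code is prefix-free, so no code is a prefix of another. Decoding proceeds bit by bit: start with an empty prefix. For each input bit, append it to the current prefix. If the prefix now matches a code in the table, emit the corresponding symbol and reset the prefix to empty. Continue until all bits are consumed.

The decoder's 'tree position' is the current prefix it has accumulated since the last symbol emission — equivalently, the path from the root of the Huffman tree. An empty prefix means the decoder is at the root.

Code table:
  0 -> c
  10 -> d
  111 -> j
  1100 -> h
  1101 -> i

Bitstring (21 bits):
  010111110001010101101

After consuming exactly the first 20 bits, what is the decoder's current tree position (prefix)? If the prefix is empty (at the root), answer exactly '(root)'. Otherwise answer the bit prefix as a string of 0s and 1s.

Bit 0: prefix='0' -> emit 'c', reset
Bit 1: prefix='1' (no match yet)
Bit 2: prefix='10' -> emit 'd', reset
Bit 3: prefix='1' (no match yet)
Bit 4: prefix='11' (no match yet)
Bit 5: prefix='111' -> emit 'j', reset
Bit 6: prefix='1' (no match yet)
Bit 7: prefix='11' (no match yet)
Bit 8: prefix='110' (no match yet)
Bit 9: prefix='1100' -> emit 'h', reset
Bit 10: prefix='0' -> emit 'c', reset
Bit 11: prefix='1' (no match yet)
Bit 12: prefix='10' -> emit 'd', reset
Bit 13: prefix='1' (no match yet)
Bit 14: prefix='10' -> emit 'd', reset
Bit 15: prefix='1' (no match yet)
Bit 16: prefix='10' -> emit 'd', reset
Bit 17: prefix='1' (no match yet)
Bit 18: prefix='11' (no match yet)
Bit 19: prefix='110' (no match yet)

Answer: 110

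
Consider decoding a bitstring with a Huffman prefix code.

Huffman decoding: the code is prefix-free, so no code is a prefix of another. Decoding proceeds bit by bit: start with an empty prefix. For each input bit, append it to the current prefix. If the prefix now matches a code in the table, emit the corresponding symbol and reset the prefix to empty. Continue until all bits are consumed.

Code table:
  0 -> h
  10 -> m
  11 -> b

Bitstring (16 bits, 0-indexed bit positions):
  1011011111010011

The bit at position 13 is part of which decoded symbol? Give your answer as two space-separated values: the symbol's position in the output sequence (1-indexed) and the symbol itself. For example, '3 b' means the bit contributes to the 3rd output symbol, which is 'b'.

Bit 0: prefix='1' (no match yet)
Bit 1: prefix='10' -> emit 'm', reset
Bit 2: prefix='1' (no match yet)
Bit 3: prefix='11' -> emit 'b', reset
Bit 4: prefix='0' -> emit 'h', reset
Bit 5: prefix='1' (no match yet)
Bit 6: prefix='11' -> emit 'b', reset
Bit 7: prefix='1' (no match yet)
Bit 8: prefix='11' -> emit 'b', reset
Bit 9: prefix='1' (no match yet)
Bit 10: prefix='10' -> emit 'm', reset
Bit 11: prefix='1' (no match yet)
Bit 12: prefix='10' -> emit 'm', reset
Bit 13: prefix='0' -> emit 'h', reset
Bit 14: prefix='1' (no match yet)
Bit 15: prefix='11' -> emit 'b', reset

Answer: 8 h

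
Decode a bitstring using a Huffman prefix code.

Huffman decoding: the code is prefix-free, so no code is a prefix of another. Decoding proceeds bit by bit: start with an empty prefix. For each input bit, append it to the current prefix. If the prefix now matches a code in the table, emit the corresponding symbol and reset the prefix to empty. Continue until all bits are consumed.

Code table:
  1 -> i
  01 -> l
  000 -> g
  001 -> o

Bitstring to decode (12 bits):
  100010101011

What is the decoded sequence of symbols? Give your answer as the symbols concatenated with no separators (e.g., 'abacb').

Bit 0: prefix='1' -> emit 'i', reset
Bit 1: prefix='0' (no match yet)
Bit 2: prefix='00' (no match yet)
Bit 3: prefix='000' -> emit 'g', reset
Bit 4: prefix='1' -> emit 'i', reset
Bit 5: prefix='0' (no match yet)
Bit 6: prefix='01' -> emit 'l', reset
Bit 7: prefix='0' (no match yet)
Bit 8: prefix='01' -> emit 'l', reset
Bit 9: prefix='0' (no match yet)
Bit 10: prefix='01' -> emit 'l', reset
Bit 11: prefix='1' -> emit 'i', reset

Answer: igillli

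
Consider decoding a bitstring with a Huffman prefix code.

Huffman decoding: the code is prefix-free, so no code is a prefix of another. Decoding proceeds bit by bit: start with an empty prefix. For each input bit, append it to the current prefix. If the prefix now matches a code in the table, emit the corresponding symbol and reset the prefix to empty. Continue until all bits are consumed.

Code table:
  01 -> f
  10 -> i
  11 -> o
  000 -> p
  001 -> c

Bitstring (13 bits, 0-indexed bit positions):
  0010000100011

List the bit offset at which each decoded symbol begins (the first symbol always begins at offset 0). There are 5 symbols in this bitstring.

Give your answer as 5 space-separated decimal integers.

Bit 0: prefix='0' (no match yet)
Bit 1: prefix='00' (no match yet)
Bit 2: prefix='001' -> emit 'c', reset
Bit 3: prefix='0' (no match yet)
Bit 4: prefix='00' (no match yet)
Bit 5: prefix='000' -> emit 'p', reset
Bit 6: prefix='0' (no match yet)
Bit 7: prefix='01' -> emit 'f', reset
Bit 8: prefix='0' (no match yet)
Bit 9: prefix='00' (no match yet)
Bit 10: prefix='000' -> emit 'p', reset
Bit 11: prefix='1' (no match yet)
Bit 12: prefix='11' -> emit 'o', reset

Answer: 0 3 6 8 11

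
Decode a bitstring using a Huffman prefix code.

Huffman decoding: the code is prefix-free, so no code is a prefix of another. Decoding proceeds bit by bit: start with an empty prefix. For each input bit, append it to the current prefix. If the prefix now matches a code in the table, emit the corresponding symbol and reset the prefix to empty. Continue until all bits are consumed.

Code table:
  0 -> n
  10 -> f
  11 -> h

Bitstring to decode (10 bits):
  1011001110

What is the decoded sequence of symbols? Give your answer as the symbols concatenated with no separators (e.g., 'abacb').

Answer: fhnnhf

Derivation:
Bit 0: prefix='1' (no match yet)
Bit 1: prefix='10' -> emit 'f', reset
Bit 2: prefix='1' (no match yet)
Bit 3: prefix='11' -> emit 'h', reset
Bit 4: prefix='0' -> emit 'n', reset
Bit 5: prefix='0' -> emit 'n', reset
Bit 6: prefix='1' (no match yet)
Bit 7: prefix='11' -> emit 'h', reset
Bit 8: prefix='1' (no match yet)
Bit 9: prefix='10' -> emit 'f', reset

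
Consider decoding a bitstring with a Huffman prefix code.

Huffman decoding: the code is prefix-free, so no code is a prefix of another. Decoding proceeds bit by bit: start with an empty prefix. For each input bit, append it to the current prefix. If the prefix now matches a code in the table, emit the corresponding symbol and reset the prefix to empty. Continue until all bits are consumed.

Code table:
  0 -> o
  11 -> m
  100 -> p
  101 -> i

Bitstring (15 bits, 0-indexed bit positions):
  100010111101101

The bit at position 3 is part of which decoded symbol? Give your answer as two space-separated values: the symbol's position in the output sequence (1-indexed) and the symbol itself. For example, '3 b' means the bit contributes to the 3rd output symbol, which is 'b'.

Answer: 2 o

Derivation:
Bit 0: prefix='1' (no match yet)
Bit 1: prefix='10' (no match yet)
Bit 2: prefix='100' -> emit 'p', reset
Bit 3: prefix='0' -> emit 'o', reset
Bit 4: prefix='1' (no match yet)
Bit 5: prefix='10' (no match yet)
Bit 6: prefix='101' -> emit 'i', reset
Bit 7: prefix='1' (no match yet)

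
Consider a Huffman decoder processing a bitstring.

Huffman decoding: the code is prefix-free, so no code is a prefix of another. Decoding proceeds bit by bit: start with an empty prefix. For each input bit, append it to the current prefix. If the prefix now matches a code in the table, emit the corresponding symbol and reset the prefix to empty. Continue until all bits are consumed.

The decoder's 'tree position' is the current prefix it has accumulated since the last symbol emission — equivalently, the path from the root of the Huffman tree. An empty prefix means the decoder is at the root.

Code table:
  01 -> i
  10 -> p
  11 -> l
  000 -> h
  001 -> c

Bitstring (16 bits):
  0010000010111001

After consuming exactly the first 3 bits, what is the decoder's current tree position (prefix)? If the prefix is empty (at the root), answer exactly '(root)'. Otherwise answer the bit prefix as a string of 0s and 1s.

Bit 0: prefix='0' (no match yet)
Bit 1: prefix='00' (no match yet)
Bit 2: prefix='001' -> emit 'c', reset

Answer: (root)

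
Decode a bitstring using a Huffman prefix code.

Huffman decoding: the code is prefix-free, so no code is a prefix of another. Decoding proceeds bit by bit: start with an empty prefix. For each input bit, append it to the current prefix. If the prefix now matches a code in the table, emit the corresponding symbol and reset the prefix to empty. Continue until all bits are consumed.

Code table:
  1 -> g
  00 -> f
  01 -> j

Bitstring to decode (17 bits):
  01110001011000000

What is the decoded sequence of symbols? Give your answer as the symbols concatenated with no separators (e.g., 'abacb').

Bit 0: prefix='0' (no match yet)
Bit 1: prefix='01' -> emit 'j', reset
Bit 2: prefix='1' -> emit 'g', reset
Bit 3: prefix='1' -> emit 'g', reset
Bit 4: prefix='0' (no match yet)
Bit 5: prefix='00' -> emit 'f', reset
Bit 6: prefix='0' (no match yet)
Bit 7: prefix='01' -> emit 'j', reset
Bit 8: prefix='0' (no match yet)
Bit 9: prefix='01' -> emit 'j', reset
Bit 10: prefix='1' -> emit 'g', reset
Bit 11: prefix='0' (no match yet)
Bit 12: prefix='00' -> emit 'f', reset
Bit 13: prefix='0' (no match yet)
Bit 14: prefix='00' -> emit 'f', reset
Bit 15: prefix='0' (no match yet)
Bit 16: prefix='00' -> emit 'f', reset

Answer: jggfjjgfff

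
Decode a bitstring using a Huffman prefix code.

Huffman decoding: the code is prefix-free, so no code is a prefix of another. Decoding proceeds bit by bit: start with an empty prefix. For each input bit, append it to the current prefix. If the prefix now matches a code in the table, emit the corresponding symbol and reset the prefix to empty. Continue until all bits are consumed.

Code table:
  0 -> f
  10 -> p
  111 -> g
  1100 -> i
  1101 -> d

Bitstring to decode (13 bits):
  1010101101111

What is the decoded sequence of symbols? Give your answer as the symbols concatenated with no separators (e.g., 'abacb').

Bit 0: prefix='1' (no match yet)
Bit 1: prefix='10' -> emit 'p', reset
Bit 2: prefix='1' (no match yet)
Bit 3: prefix='10' -> emit 'p', reset
Bit 4: prefix='1' (no match yet)
Bit 5: prefix='10' -> emit 'p', reset
Bit 6: prefix='1' (no match yet)
Bit 7: prefix='11' (no match yet)
Bit 8: prefix='110' (no match yet)
Bit 9: prefix='1101' -> emit 'd', reset
Bit 10: prefix='1' (no match yet)
Bit 11: prefix='11' (no match yet)
Bit 12: prefix='111' -> emit 'g', reset

Answer: pppdg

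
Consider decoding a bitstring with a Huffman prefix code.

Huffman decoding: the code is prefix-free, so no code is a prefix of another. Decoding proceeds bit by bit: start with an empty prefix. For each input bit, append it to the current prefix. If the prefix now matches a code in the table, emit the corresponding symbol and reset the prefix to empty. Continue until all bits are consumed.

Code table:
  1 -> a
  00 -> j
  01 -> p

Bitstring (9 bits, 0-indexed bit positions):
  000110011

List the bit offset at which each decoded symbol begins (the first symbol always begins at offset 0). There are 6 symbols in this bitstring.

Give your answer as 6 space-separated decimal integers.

Answer: 0 2 4 5 7 8

Derivation:
Bit 0: prefix='0' (no match yet)
Bit 1: prefix='00' -> emit 'j', reset
Bit 2: prefix='0' (no match yet)
Bit 3: prefix='01' -> emit 'p', reset
Bit 4: prefix='1' -> emit 'a', reset
Bit 5: prefix='0' (no match yet)
Bit 6: prefix='00' -> emit 'j', reset
Bit 7: prefix='1' -> emit 'a', reset
Bit 8: prefix='1' -> emit 'a', reset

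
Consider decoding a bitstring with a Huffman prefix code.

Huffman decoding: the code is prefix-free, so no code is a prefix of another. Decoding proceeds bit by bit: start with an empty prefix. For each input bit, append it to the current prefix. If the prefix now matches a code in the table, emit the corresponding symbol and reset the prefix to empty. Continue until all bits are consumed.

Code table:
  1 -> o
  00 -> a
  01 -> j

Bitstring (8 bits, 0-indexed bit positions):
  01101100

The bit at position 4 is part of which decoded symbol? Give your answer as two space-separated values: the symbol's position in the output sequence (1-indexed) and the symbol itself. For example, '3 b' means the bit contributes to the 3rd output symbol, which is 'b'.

Answer: 3 j

Derivation:
Bit 0: prefix='0' (no match yet)
Bit 1: prefix='01' -> emit 'j', reset
Bit 2: prefix='1' -> emit 'o', reset
Bit 3: prefix='0' (no match yet)
Bit 4: prefix='01' -> emit 'j', reset
Bit 5: prefix='1' -> emit 'o', reset
Bit 6: prefix='0' (no match yet)
Bit 7: prefix='00' -> emit 'a', reset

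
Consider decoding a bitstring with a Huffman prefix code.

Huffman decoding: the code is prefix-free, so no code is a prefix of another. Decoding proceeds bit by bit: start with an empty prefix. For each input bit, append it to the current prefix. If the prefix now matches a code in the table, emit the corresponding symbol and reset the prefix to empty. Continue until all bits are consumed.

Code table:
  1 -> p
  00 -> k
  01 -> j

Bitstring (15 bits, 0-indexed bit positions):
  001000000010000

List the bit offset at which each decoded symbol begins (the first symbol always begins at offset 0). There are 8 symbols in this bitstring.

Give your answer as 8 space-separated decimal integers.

Bit 0: prefix='0' (no match yet)
Bit 1: prefix='00' -> emit 'k', reset
Bit 2: prefix='1' -> emit 'p', reset
Bit 3: prefix='0' (no match yet)
Bit 4: prefix='00' -> emit 'k', reset
Bit 5: prefix='0' (no match yet)
Bit 6: prefix='00' -> emit 'k', reset
Bit 7: prefix='0' (no match yet)
Bit 8: prefix='00' -> emit 'k', reset
Bit 9: prefix='0' (no match yet)
Bit 10: prefix='01' -> emit 'j', reset
Bit 11: prefix='0' (no match yet)
Bit 12: prefix='00' -> emit 'k', reset
Bit 13: prefix='0' (no match yet)
Bit 14: prefix='00' -> emit 'k', reset

Answer: 0 2 3 5 7 9 11 13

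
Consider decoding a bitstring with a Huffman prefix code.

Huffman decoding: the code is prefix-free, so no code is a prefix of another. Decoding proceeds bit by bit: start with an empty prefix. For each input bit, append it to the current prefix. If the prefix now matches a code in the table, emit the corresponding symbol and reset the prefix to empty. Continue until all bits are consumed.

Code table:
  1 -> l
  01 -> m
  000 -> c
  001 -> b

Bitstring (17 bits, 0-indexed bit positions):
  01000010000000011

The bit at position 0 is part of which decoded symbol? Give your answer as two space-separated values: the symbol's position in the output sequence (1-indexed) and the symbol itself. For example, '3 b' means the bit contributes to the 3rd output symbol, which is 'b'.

Bit 0: prefix='0' (no match yet)
Bit 1: prefix='01' -> emit 'm', reset
Bit 2: prefix='0' (no match yet)
Bit 3: prefix='00' (no match yet)
Bit 4: prefix='000' -> emit 'c', reset

Answer: 1 m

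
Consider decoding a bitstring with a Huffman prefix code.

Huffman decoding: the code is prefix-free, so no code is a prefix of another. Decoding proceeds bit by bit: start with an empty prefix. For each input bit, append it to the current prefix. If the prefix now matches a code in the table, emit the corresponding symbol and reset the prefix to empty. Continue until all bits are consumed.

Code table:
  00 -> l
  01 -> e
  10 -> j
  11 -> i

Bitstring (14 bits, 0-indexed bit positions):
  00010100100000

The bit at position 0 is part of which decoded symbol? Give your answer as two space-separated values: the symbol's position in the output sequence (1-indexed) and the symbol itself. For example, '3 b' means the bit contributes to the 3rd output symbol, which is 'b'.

Bit 0: prefix='0' (no match yet)
Bit 1: prefix='00' -> emit 'l', reset
Bit 2: prefix='0' (no match yet)
Bit 3: prefix='01' -> emit 'e', reset
Bit 4: prefix='0' (no match yet)

Answer: 1 l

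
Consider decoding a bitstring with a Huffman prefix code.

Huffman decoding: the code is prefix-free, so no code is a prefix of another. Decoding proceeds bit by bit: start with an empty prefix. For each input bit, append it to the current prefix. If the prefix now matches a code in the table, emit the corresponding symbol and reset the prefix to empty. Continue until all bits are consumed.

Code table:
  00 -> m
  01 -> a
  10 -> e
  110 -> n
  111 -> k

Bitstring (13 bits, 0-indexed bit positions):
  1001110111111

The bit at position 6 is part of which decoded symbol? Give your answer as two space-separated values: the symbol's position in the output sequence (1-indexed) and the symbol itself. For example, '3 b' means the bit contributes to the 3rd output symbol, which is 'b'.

Bit 0: prefix='1' (no match yet)
Bit 1: prefix='10' -> emit 'e', reset
Bit 2: prefix='0' (no match yet)
Bit 3: prefix='01' -> emit 'a', reset
Bit 4: prefix='1' (no match yet)
Bit 5: prefix='11' (no match yet)
Bit 6: prefix='110' -> emit 'n', reset
Bit 7: prefix='1' (no match yet)
Bit 8: prefix='11' (no match yet)
Bit 9: prefix='111' -> emit 'k', reset
Bit 10: prefix='1' (no match yet)

Answer: 3 n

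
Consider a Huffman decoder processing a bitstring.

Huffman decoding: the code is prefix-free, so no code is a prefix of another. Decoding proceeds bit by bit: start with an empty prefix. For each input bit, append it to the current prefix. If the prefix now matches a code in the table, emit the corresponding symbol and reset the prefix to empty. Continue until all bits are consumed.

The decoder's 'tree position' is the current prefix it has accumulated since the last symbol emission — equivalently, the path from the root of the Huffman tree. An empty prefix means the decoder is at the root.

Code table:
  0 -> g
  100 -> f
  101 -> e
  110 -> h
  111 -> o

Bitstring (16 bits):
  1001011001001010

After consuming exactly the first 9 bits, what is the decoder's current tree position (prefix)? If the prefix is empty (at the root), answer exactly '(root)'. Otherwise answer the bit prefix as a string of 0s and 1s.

Answer: (root)

Derivation:
Bit 0: prefix='1' (no match yet)
Bit 1: prefix='10' (no match yet)
Bit 2: prefix='100' -> emit 'f', reset
Bit 3: prefix='1' (no match yet)
Bit 4: prefix='10' (no match yet)
Bit 5: prefix='101' -> emit 'e', reset
Bit 6: prefix='1' (no match yet)
Bit 7: prefix='10' (no match yet)
Bit 8: prefix='100' -> emit 'f', reset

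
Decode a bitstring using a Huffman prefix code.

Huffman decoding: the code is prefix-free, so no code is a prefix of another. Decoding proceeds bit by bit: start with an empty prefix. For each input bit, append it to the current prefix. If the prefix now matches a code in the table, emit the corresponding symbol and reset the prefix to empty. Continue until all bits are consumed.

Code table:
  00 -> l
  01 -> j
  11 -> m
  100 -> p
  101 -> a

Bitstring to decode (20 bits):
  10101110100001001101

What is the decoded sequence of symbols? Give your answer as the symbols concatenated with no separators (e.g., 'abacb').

Answer: ajmjllpmj

Derivation:
Bit 0: prefix='1' (no match yet)
Bit 1: prefix='10' (no match yet)
Bit 2: prefix='101' -> emit 'a', reset
Bit 3: prefix='0' (no match yet)
Bit 4: prefix='01' -> emit 'j', reset
Bit 5: prefix='1' (no match yet)
Bit 6: prefix='11' -> emit 'm', reset
Bit 7: prefix='0' (no match yet)
Bit 8: prefix='01' -> emit 'j', reset
Bit 9: prefix='0' (no match yet)
Bit 10: prefix='00' -> emit 'l', reset
Bit 11: prefix='0' (no match yet)
Bit 12: prefix='00' -> emit 'l', reset
Bit 13: prefix='1' (no match yet)
Bit 14: prefix='10' (no match yet)
Bit 15: prefix='100' -> emit 'p', reset
Bit 16: prefix='1' (no match yet)
Bit 17: prefix='11' -> emit 'm', reset
Bit 18: prefix='0' (no match yet)
Bit 19: prefix='01' -> emit 'j', reset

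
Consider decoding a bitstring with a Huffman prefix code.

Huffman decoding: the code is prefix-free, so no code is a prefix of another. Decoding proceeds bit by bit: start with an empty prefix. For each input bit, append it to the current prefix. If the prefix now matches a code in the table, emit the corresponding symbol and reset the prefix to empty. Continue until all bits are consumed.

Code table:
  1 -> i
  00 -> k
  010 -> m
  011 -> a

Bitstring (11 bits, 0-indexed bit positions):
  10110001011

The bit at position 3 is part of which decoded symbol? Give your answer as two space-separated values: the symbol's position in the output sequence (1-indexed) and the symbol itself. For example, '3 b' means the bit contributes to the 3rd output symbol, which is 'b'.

Bit 0: prefix='1' -> emit 'i', reset
Bit 1: prefix='0' (no match yet)
Bit 2: prefix='01' (no match yet)
Bit 3: prefix='011' -> emit 'a', reset
Bit 4: prefix='0' (no match yet)
Bit 5: prefix='00' -> emit 'k', reset
Bit 6: prefix='0' (no match yet)
Bit 7: prefix='01' (no match yet)

Answer: 2 a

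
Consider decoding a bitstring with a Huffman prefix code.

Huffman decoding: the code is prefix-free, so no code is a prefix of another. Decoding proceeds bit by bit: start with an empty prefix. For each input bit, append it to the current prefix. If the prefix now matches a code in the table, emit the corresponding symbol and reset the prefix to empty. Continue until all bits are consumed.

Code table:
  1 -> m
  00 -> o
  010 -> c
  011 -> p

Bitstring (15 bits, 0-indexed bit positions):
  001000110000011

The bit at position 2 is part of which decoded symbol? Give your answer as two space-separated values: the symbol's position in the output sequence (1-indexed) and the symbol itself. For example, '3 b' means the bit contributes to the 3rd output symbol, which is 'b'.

Answer: 2 m

Derivation:
Bit 0: prefix='0' (no match yet)
Bit 1: prefix='00' -> emit 'o', reset
Bit 2: prefix='1' -> emit 'm', reset
Bit 3: prefix='0' (no match yet)
Bit 4: prefix='00' -> emit 'o', reset
Bit 5: prefix='0' (no match yet)
Bit 6: prefix='01' (no match yet)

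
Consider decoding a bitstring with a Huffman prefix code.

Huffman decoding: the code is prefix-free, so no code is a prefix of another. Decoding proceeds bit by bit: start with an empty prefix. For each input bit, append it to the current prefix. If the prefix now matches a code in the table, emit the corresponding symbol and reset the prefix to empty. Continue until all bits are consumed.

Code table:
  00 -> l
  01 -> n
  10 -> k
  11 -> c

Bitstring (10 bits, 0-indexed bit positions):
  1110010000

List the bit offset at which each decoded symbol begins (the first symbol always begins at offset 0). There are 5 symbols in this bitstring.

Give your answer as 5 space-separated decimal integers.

Answer: 0 2 4 6 8

Derivation:
Bit 0: prefix='1' (no match yet)
Bit 1: prefix='11' -> emit 'c', reset
Bit 2: prefix='1' (no match yet)
Bit 3: prefix='10' -> emit 'k', reset
Bit 4: prefix='0' (no match yet)
Bit 5: prefix='01' -> emit 'n', reset
Bit 6: prefix='0' (no match yet)
Bit 7: prefix='00' -> emit 'l', reset
Bit 8: prefix='0' (no match yet)
Bit 9: prefix='00' -> emit 'l', reset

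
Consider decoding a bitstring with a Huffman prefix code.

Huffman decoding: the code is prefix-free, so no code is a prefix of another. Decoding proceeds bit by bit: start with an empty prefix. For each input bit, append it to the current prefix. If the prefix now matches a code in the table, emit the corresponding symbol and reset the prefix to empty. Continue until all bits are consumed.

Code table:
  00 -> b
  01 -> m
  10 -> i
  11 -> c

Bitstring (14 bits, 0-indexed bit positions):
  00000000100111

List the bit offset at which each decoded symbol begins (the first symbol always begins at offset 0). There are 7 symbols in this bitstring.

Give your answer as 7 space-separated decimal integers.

Bit 0: prefix='0' (no match yet)
Bit 1: prefix='00' -> emit 'b', reset
Bit 2: prefix='0' (no match yet)
Bit 3: prefix='00' -> emit 'b', reset
Bit 4: prefix='0' (no match yet)
Bit 5: prefix='00' -> emit 'b', reset
Bit 6: prefix='0' (no match yet)
Bit 7: prefix='00' -> emit 'b', reset
Bit 8: prefix='1' (no match yet)
Bit 9: prefix='10' -> emit 'i', reset
Bit 10: prefix='0' (no match yet)
Bit 11: prefix='01' -> emit 'm', reset
Bit 12: prefix='1' (no match yet)
Bit 13: prefix='11' -> emit 'c', reset

Answer: 0 2 4 6 8 10 12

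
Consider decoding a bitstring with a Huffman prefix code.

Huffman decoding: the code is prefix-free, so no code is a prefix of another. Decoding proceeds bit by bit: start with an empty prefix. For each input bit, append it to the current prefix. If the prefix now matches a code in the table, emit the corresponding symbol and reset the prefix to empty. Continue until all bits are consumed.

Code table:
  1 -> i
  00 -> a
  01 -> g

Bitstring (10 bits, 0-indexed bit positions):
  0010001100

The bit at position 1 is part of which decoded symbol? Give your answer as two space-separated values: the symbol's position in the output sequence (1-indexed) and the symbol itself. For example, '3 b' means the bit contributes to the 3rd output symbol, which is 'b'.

Bit 0: prefix='0' (no match yet)
Bit 1: prefix='00' -> emit 'a', reset
Bit 2: prefix='1' -> emit 'i', reset
Bit 3: prefix='0' (no match yet)
Bit 4: prefix='00' -> emit 'a', reset
Bit 5: prefix='0' (no match yet)

Answer: 1 a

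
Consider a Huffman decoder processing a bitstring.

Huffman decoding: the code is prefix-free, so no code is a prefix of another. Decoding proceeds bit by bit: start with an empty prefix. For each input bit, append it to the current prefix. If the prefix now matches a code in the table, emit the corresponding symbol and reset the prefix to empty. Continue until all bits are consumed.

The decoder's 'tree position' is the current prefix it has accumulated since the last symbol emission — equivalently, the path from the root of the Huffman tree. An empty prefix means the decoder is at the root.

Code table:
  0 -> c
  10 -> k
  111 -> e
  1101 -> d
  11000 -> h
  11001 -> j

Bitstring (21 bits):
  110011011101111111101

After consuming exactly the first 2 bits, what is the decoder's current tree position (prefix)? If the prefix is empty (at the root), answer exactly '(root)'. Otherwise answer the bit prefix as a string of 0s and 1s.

Answer: 11

Derivation:
Bit 0: prefix='1' (no match yet)
Bit 1: prefix='11' (no match yet)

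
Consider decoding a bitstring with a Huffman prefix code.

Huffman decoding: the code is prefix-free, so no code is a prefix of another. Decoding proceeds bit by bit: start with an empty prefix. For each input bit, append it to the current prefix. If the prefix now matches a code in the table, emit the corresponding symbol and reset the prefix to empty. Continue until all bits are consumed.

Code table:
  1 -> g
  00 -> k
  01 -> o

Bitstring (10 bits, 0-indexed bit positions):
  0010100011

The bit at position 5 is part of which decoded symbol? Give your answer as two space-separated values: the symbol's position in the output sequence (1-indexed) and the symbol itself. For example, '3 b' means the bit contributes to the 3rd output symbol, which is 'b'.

Answer: 4 k

Derivation:
Bit 0: prefix='0' (no match yet)
Bit 1: prefix='00' -> emit 'k', reset
Bit 2: prefix='1' -> emit 'g', reset
Bit 3: prefix='0' (no match yet)
Bit 4: prefix='01' -> emit 'o', reset
Bit 5: prefix='0' (no match yet)
Bit 6: prefix='00' -> emit 'k', reset
Bit 7: prefix='0' (no match yet)
Bit 8: prefix='01' -> emit 'o', reset
Bit 9: prefix='1' -> emit 'g', reset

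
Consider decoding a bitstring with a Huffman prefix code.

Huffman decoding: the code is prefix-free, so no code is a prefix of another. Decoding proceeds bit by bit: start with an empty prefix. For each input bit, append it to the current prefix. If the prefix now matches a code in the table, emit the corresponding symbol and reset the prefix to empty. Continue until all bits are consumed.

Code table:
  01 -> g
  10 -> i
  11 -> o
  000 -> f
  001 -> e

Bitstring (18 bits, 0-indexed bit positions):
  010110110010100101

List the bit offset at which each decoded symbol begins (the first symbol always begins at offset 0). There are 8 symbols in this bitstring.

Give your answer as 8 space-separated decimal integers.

Answer: 0 2 4 6 8 11 13 16

Derivation:
Bit 0: prefix='0' (no match yet)
Bit 1: prefix='01' -> emit 'g', reset
Bit 2: prefix='0' (no match yet)
Bit 3: prefix='01' -> emit 'g', reset
Bit 4: prefix='1' (no match yet)
Bit 5: prefix='10' -> emit 'i', reset
Bit 6: prefix='1' (no match yet)
Bit 7: prefix='11' -> emit 'o', reset
Bit 8: prefix='0' (no match yet)
Bit 9: prefix='00' (no match yet)
Bit 10: prefix='001' -> emit 'e', reset
Bit 11: prefix='0' (no match yet)
Bit 12: prefix='01' -> emit 'g', reset
Bit 13: prefix='0' (no match yet)
Bit 14: prefix='00' (no match yet)
Bit 15: prefix='001' -> emit 'e', reset
Bit 16: prefix='0' (no match yet)
Bit 17: prefix='01' -> emit 'g', reset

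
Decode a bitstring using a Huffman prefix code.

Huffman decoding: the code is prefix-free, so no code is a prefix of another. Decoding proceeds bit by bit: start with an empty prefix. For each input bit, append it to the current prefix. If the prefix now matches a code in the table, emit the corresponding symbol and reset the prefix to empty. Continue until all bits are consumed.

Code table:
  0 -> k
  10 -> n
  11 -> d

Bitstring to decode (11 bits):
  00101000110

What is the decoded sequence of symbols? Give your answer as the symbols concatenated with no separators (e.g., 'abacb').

Answer: kknnkkdk

Derivation:
Bit 0: prefix='0' -> emit 'k', reset
Bit 1: prefix='0' -> emit 'k', reset
Bit 2: prefix='1' (no match yet)
Bit 3: prefix='10' -> emit 'n', reset
Bit 4: prefix='1' (no match yet)
Bit 5: prefix='10' -> emit 'n', reset
Bit 6: prefix='0' -> emit 'k', reset
Bit 7: prefix='0' -> emit 'k', reset
Bit 8: prefix='1' (no match yet)
Bit 9: prefix='11' -> emit 'd', reset
Bit 10: prefix='0' -> emit 'k', reset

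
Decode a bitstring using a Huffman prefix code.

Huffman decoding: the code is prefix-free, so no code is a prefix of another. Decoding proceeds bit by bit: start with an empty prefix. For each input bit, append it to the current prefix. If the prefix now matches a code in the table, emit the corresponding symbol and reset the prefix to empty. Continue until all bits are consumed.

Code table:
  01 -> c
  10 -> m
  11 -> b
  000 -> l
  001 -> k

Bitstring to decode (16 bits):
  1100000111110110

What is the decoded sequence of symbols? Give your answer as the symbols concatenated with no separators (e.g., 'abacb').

Bit 0: prefix='1' (no match yet)
Bit 1: prefix='11' -> emit 'b', reset
Bit 2: prefix='0' (no match yet)
Bit 3: prefix='00' (no match yet)
Bit 4: prefix='000' -> emit 'l', reset
Bit 5: prefix='0' (no match yet)
Bit 6: prefix='00' (no match yet)
Bit 7: prefix='001' -> emit 'k', reset
Bit 8: prefix='1' (no match yet)
Bit 9: prefix='11' -> emit 'b', reset
Bit 10: prefix='1' (no match yet)
Bit 11: prefix='11' -> emit 'b', reset
Bit 12: prefix='0' (no match yet)
Bit 13: prefix='01' -> emit 'c', reset
Bit 14: prefix='1' (no match yet)
Bit 15: prefix='10' -> emit 'm', reset

Answer: blkbbcm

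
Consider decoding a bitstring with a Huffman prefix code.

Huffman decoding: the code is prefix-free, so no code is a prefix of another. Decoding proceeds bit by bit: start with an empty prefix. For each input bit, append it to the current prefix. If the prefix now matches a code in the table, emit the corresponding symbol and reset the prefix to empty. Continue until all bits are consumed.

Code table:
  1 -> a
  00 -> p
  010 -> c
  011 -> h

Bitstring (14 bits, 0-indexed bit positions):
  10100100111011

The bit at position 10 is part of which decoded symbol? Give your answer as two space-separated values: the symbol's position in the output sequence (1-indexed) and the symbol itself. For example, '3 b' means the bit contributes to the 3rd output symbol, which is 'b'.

Bit 0: prefix='1' -> emit 'a', reset
Bit 1: prefix='0' (no match yet)
Bit 2: prefix='01' (no match yet)
Bit 3: prefix='010' -> emit 'c', reset
Bit 4: prefix='0' (no match yet)
Bit 5: prefix='01' (no match yet)
Bit 6: prefix='010' -> emit 'c', reset
Bit 7: prefix='0' (no match yet)
Bit 8: prefix='01' (no match yet)
Bit 9: prefix='011' -> emit 'h', reset
Bit 10: prefix='1' -> emit 'a', reset
Bit 11: prefix='0' (no match yet)
Bit 12: prefix='01' (no match yet)
Bit 13: prefix='011' -> emit 'h', reset

Answer: 5 a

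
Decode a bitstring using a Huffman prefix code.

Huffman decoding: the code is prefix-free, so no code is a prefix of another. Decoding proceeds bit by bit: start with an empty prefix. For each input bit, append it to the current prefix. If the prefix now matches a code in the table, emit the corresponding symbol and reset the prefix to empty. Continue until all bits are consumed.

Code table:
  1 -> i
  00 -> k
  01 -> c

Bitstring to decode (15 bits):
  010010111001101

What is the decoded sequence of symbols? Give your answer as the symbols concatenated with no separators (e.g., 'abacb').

Answer: ckiciikiic

Derivation:
Bit 0: prefix='0' (no match yet)
Bit 1: prefix='01' -> emit 'c', reset
Bit 2: prefix='0' (no match yet)
Bit 3: prefix='00' -> emit 'k', reset
Bit 4: prefix='1' -> emit 'i', reset
Bit 5: prefix='0' (no match yet)
Bit 6: prefix='01' -> emit 'c', reset
Bit 7: prefix='1' -> emit 'i', reset
Bit 8: prefix='1' -> emit 'i', reset
Bit 9: prefix='0' (no match yet)
Bit 10: prefix='00' -> emit 'k', reset
Bit 11: prefix='1' -> emit 'i', reset
Bit 12: prefix='1' -> emit 'i', reset
Bit 13: prefix='0' (no match yet)
Bit 14: prefix='01' -> emit 'c', reset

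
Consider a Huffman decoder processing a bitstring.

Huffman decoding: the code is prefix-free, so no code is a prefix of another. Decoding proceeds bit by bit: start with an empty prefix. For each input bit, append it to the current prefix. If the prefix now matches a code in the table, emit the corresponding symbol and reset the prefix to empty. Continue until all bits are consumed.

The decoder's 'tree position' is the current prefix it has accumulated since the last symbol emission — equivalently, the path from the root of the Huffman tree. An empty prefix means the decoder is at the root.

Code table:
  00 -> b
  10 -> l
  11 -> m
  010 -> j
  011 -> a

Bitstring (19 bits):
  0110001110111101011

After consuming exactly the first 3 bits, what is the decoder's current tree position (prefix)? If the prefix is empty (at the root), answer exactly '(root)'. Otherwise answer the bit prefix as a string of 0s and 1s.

Answer: (root)

Derivation:
Bit 0: prefix='0' (no match yet)
Bit 1: prefix='01' (no match yet)
Bit 2: prefix='011' -> emit 'a', reset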